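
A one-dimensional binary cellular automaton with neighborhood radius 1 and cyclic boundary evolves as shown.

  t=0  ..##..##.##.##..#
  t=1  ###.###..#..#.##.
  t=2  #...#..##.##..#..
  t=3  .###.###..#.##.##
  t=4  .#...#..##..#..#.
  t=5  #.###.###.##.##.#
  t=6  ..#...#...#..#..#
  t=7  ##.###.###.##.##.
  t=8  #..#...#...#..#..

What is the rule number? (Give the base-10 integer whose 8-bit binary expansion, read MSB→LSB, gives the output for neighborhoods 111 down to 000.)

27

  [7] ### => .  t=1,i=1
  [6] ##. => .  t=0,i=3
  [5] #.# => .  t=0,i=8
  [4] #.. => #  t=0,i=0
  [3] .## => #  t=0,i=2
  [2] .#. => .  t=0,i=16
  [1] ..# => #  t=0,i=1
  [0] ... => #  t=2,i=2
  bits 00011011 = 27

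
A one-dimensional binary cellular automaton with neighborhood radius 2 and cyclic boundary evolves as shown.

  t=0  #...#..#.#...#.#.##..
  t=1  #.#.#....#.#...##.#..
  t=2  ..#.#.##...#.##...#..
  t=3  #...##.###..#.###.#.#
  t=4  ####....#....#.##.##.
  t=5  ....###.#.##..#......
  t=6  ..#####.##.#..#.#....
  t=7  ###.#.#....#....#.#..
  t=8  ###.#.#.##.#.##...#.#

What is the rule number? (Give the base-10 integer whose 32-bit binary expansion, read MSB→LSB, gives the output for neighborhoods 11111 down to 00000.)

2705021082

  [31] ##### => #  t=6,i=4
  [30] ####. => .  t=4,i=2
  [29] ###.# => #  t=3,i=16
  [28] ###.. => .  t=3,i=9
  [27] ##.## => .  t=3,i=6
  [26] ##.#. => .  t=1,i=17
  [25] ##..# => .  t=0,i=19
  [24] ##... => #  t=2,i=8
  [23] #.### => .  t=3,i=7
  [22] #.##. => .  t=0,i=17
  [21] #.#.# => #  t=0,i=15
  [20] #.#.. => #  t=0,i=9
  [19] #..## => #  t=7,i=20
  [18] #..#. => .  t=0,i=6
  [17] #...# => #  t=0,i=2
  [16] #.... => #  t=1,i=6
  [15] .#### => .  t=4,i=1
  [14] .###. => #  t=3,i=8
  [13] .##.# => .  t=1,i=16
  [12] .##.. => #  t=0,i=18
  [11] .#.## => #  t=0,i=16
  [10] .#.#. => .  t=0,i=8
  [9] .#..# => .  t=0,i=5
  [8] .#... => .  t=0,i=1
  [7] ..### => #  t=5,i=4
  [6] ..##. => .  t=1,i=15
  [5] ..#.# => .  t=0,i=7
  [4] ..#.. => #  t=0,i=0
  [3] ...## => #  t=1,i=14
  [2] ...#. => .  t=0,i=3
  [1] ....# => #  t=1,i=7
  [0] ..... => .  t=5,i=0
  bits 10100001001110110101100010011010 = 2705021082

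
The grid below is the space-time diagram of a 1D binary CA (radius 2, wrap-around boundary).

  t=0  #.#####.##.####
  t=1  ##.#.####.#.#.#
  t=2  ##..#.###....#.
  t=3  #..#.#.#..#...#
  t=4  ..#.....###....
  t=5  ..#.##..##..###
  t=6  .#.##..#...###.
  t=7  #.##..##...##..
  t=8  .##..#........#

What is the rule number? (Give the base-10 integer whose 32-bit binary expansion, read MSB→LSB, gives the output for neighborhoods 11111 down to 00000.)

  nb #####: next=.  (t=0,i=4, bit31=0)
  nb ####.: next=#  (t=0,i=5, bit30=1)
  nb ###.#: next=#  (t=0,i=0, bit29=1)
  nb ###..: next=.  (t=2,i=8, bit28=0)
  nb ##.##: next=#  (t=0,i=1, bit27=1)
  nb ##.#.: next=.  (t=1,i=2, bit26=0)
  nb ##..#: next=.  (t=2,i=2, bit25=0)
  nb ##...: next=.  (t=2,i=9, bit24=0)
  nb #.###: next=.  (t=0,i=2, bit23=0)
  nb #.##.: next=#  (t=0,i=8, bit22=1)
  nb #.#.#: next=.  (t=1,i=3, bit21=0)
  nb #.#..: next=.  (t=3,i=7, bit20=0)
  nb #..##: next=#  (t=5,i=7, bit19=1)
  nb #..#.: next=#  (t=2,i=3, bit18=1)
  nb #...#: next=.  (t=3,i=12, bit17=0)
  nb #....: next=#  (t=2,i=10, bit16=1)
  nb .####: next=#  (t=0,i=3, bit15=1)
  nb .###.: next=#  (t=1,i=0, bit14=1)
  nb .##.#: next=.  (t=0,i=9, bit13=0)
  nb .##..: next=.  (t=2,i=1, bit12=0)
  nb .#.##: next=#  (t=1,i=4, bit11=1)
  nb .#.#.: next=.  (t=1,i=11, bit10=0)
  nb .#..#: next=#  (t=3,i=8, bit9=1)
  nb .#...: next=.  (t=3,i=11, bit8=0)
  nb ..###: next=#  (t=4,i=8, bit7=1)
  nb ..##.: next=.  (t=3,i=14, bit6=0)
  nb ..#.#: next=.  (t=2,i=4, bit5=0)
  nb ..#..: next=#  (t=3,i=10, bit4=1)
  nb ...##: next=.  (t=3,i=13, bit3=0)
  nb ...#.: next=.  (t=2,i=12, bit2=0)
  nb ....#: next=.  (t=2,i=11, bit1=0)
  nb .....: next=#  (t=4,i=5, bit0=1)
  bits 01101000010011011100101010010001 = 1749928593

1749928593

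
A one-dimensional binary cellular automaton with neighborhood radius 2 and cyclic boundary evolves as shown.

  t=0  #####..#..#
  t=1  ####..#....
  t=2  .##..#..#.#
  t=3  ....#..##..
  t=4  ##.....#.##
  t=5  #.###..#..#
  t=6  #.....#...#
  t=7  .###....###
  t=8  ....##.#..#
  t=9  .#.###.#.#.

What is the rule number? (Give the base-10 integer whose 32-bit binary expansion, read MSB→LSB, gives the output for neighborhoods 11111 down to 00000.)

3776421993

  nb #####: next=#  (t=0,i=1, bit31=1)
  nb ####.: next=#  (t=0,i=3, bit30=1)
  nb ###.#: next=#  (t=7,i=10, bit29=1)
  nb ###..: next=.  (t=0,i=4, bit28=0)
  nb ##.##: next=.  (t=5,i=1, bit27=0)
  nb ##.#.: next=.  (t=8,i=6, bit26=0)
  nb ##..#: next=.  (t=0,i=5, bit25=0)
  nb ##...: next=#  (t=3,i=9, bit24=1)
  nb #.###: next=.  (t=4,i=9, bit23=0)
  nb #.##.: next=.  (t=2,i=1, bit22=0)
  nb #.#.#: next=.  (t=2,i=10, bit21=0)
  nb #.#..: next=#  (t=8,i=7, bit20=1)
  nb #..##: next=.  (t=0,i=9, bit19=0)
  nb #..#.: next=#  (t=0,i=6, bit18=1)
  nb #...#: next=#  (t=6,i=8, bit17=1)
  nb #....: next=#  (t=1,i=8, bit16=1)
  nb .####: next=#  (t=0,i=0, bit15=1)
  nb .###.: next=.  (t=5,i=3, bit14=0)
  nb .##.#: next=#  (t=5,i=0, bit13=1)
  nb .##..: next=.  (t=2,i=2, bit12=0)
  nb .#.##: next=.  (t=2,i=0, bit11=0)
  nb .#.#.: next=.  (t=2,i=9, bit10=0)
  nb .#..#: next=.  (t=0,i=8, bit9=0)
  nb .#...: next=.  (t=1,i=7, bit8=0)
  nb ..###: next=.  (t=0,i=10, bit7=0)
  nb ..##.: next=#  (t=3,i=7, bit6=1)
  nb ..#.#: next=#  (t=2,i=8, bit5=1)
  nb ..#..: next=.  (t=0,i=7, bit4=0)
  nb ...##: next=#  (t=1,i=10, bit3=1)
  nb ...#.: next=.  (t=3,i=3, bit2=0)
  nb ....#: next=.  (t=1,i=9, bit1=0)
  nb .....: next=#  (t=3,i=0, bit0=1)
  bits 11100001000101111010000001101001 = 3776421993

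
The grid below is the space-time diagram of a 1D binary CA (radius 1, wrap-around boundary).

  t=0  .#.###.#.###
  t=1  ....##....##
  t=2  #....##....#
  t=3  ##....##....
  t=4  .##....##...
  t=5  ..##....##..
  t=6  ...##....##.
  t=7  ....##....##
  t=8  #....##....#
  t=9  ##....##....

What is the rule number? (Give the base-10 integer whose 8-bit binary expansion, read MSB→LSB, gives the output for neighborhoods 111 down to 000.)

208

  [7] ### => #  t=0,i=4
  [6] ##. => #  t=0,i=5
  [5] #.# => .  t=0,i=0
  [4] #.. => #  t=1,i=0
  [3] .## => .  t=0,i=3
  [2] .#. => .  t=0,i=1
  [1] ..# => .  t=1,i=3
  [0] ... => .  t=1,i=1
  bits 11010000 = 208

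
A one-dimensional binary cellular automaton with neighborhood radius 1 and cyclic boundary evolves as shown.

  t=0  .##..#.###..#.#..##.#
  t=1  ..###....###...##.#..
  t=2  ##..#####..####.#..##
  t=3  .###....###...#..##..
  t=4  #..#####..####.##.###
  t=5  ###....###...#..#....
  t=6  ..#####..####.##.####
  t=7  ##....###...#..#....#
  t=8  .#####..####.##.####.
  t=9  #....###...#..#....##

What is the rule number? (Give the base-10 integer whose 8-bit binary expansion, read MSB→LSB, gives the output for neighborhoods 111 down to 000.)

83

  nb ###: next=.  (t=0,i=8, bit7=0)
  nb ##.: next=#  (t=0,i=2, bit6=1)
  nb #.#: next=.  (t=0,i=0, bit5=0)
  nb #..: next=#  (t=0,i=3, bit4=1)
  nb .##: next=.  (t=0,i=1, bit3=0)
  nb .#.: next=.  (t=0,i=5, bit2=0)
  nb ..#: next=#  (t=0,i=4, bit1=1)
  nb ...: next=#  (t=1,i=0, bit0=1)
  bits 01010011 = 83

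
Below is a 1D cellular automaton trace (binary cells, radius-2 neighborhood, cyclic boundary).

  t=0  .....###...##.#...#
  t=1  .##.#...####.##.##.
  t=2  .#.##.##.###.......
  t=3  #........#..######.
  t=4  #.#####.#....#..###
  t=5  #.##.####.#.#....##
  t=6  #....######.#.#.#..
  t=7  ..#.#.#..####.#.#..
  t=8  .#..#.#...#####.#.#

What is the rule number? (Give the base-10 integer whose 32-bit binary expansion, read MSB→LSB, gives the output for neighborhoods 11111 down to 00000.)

1706262605

  nb #####: next=.  (t=3,i=14, bit31=0)
  nb ####.: next=#  (t=1,i=10, bit30=1)
  nb ###.#: next=#  (t=1,i=11, bit29=1)
  nb ###..: next=.  (t=0,i=7, bit28=0)
  nb ##.##: next=.  (t=1,i=12, bit27=0)
  nb ##.#.: next=#  (t=0,i=13, bit26=1)
  nb ##..#: next=.  (t=1,i=18, bit25=0)
  nb ##...: next=#  (t=0,i=8, bit24=1)
  nb #.###: next=#  (t=2,i=9, bit23=1)
  nb #.##.: next=.  (t=1,i=13, bit22=0)
  nb #.#.#: next=#  (t=5,i=10, bit21=1)
  nb #.#..: next=#  (t=0,i=14, bit20=1)
  nb #..##: next=.  (t=1,i=0, bit19=0)
  nb #..#.: next=.  (t=6,i=18, bit18=0)
  nb #...#: next=#  (t=0,i=9, bit17=1)
  nb #....: next=#  (t=0,i=1, bit16=1)
  nb .####: next=#  (t=1,i=9, bit15=1)
  nb .###.: next=.  (t=0,i=6, bit14=0)
  nb .##.#: next=.  (t=0,i=12, bit13=0)
  nb .##..: next=.  (t=1,i=17, bit12=0)
  nb .#.##: next=.  (t=2,i=2, bit11=0)
  nb .#.#.: next=.  (t=5,i=11, bit10=0)
  nb .#..#: next=.  (t=3,i=10, bit9=0)
  nb .#...: next=.  (t=0,i=0, bit8=0)
  nb ..###: next=.  (t=0,i=5, bit7=0)
  nb ..##.: next=#  (t=0,i=11, bit6=1)
  nb ..#.#: next=.  (t=2,i=1, bit5=0)
  nb ..#..: next=.  (t=0,i=18, bit4=0)
  nb ...##: next=#  (t=0,i=4, bit3=1)
  nb ...#.: next=#  (t=0,i=17, bit2=1)
  nb ....#: next=.  (t=0,i=3, bit1=0)
  nb .....: next=#  (t=0,i=2, bit0=1)
  bits 01100101101100111000000001001101 = 1706262605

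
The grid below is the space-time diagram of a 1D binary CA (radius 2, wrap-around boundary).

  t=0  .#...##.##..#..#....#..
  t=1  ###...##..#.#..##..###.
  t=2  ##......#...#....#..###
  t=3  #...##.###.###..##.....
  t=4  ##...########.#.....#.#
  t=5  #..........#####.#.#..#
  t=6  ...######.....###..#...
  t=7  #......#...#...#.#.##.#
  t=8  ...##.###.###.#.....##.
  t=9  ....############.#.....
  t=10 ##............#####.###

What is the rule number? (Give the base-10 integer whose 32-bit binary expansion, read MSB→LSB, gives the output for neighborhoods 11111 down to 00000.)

1854955797

  #####|.  b31=0 t=2,i=22
  ####.|#  b30=1 t=2,i=0
  ###.#|#  b29=1 t=1,i=21
  ###..|.  b28=0 t=1,i=2
  ##.##|#  b27=1 t=0,i=7
  ##.#.|#  b26=1 t=4,i=13
  ##..#|#  b25=1 t=0,i=10
  ##...|.  b24=0 t=1,i=3
  #.###|#  b23=1 t=1,i=0
  #.##.|.  b22=0 t=0,i=8
  #.#.#|.  b21=0 t=5,i=17
  #.#..|#  b20=1 t=1,i=12
  #..##|.  b19=0 t=1,i=14
  #..#.|.  b18=0 t=0,i=11
  #...#|.  b17=0 t=0,i=3
  #....|.  b16=0 t=0,i=17
  .####|.  b15=0 t=2,i=21
  .###.|#  b14=1 t=1,i=1
  .##.#|#  b13=1 t=0,i=6
  .##..|.  b12=0 t=0,i=9
  .#.##|.  b11=0 t=4,i=21
  .#.#.|.  b10=0 t=1,i=11
  .#..#|.  b9=0 t=0,i=13
  .#...|#  b8=1 t=0,i=2
  ..###|.  b7=0 t=1,i=19
  ..##.|.  b6=0 t=0,i=5
  ..#.#|.  b5=0 t=1,i=10
  ..#..|#  b4=1 t=0,i=1
  ...##|.  b3=0 t=0,i=4
  ...#.|#  b2=1 t=0,i=0
  ....#|.  b1=0 t=0,i=18
  .....|#  b0=1 t=2,i=4
  bits 01101110100100000110000100010101 = 1854955797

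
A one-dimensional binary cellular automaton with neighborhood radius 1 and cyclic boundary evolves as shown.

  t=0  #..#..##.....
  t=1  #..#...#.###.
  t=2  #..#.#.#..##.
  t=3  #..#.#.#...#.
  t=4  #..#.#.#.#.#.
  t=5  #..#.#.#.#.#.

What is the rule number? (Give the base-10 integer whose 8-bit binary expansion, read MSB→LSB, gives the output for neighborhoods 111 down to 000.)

197

  ### -> #   bit 7 = 1  t=1,i=10
  ##. -> #   bit 6 = 1  t=0,i=7
  #.# -> .   bit 5 = 0  t=1,i=8
  #.. -> .   bit 4 = 0  t=0,i=1
  .## -> .   bit 3 = 0  t=0,i=6
  .#. -> #   bit 2 = 1  t=0,i=0
  ..# -> .   bit 1 = 0  t=0,i=2
  ... -> #   bit 0 = 1  t=0,i=9
  bits 11000101 = 197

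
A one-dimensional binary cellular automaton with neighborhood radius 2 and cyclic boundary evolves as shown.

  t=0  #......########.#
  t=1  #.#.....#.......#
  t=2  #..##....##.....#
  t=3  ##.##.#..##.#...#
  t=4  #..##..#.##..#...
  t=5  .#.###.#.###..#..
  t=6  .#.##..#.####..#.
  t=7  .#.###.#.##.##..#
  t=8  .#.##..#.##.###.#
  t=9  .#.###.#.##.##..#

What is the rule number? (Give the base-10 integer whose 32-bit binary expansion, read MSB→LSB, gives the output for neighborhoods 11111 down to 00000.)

316797792

  ##### -> .   bit 31 = 0  t=0,i=9
  ####. -> .   bit 30 = 0  t=0,i=13
  ###.# -> .   bit 29 = 0  t=0,i=14
  ###.. -> #   bit 28 = 1  t=5,i=11
  ##.## -> .   bit 27 = 0  t=0,i=15
  ##.#. -> .   bit 26 = 0  t=1,i=1
  ##..# -> #   bit 25 = 1  t=2,i=1
  ##... -> .   bit 24 = 0  t=0,i=1
  #.### -> #   bit 23 = 1  t=5,i=3
  #.##. -> #   bit 22 = 1  t=0,i=16
  #.#.# -> #   bit 21 = 1  t=5,i=7
  #.#.. -> .   bit 20 = 0  t=1,i=2
  #..## -> .   bit 19 = 0  t=2,i=2
  #..#. -> .   bit 18 = 0  t=4,i=6
  #...# -> .   bit 17 = 0  t=3,i=14
  #.... -> #   bit 16 = 1  t=0,i=2
  .#### -> #   bit 15 = 1  t=0,i=8
  .###. -> #   bit 14 = 1  t=3,i=0
  .##.# -> #   bit 13 = 1  t=1,i=0
  .##.. -> #   bit 12 = 1  t=0,i=0
  .#.## -> .   bit 11 = 0  t=4,i=8
  .#.#. -> .   bit 10 = 0  t=7,i=0
  .#..# -> #   bit 9 = 1  t=3,i=7
  .#... -> #   bit 8 = 1  t=1,i=3
  ..### -> .   bit 7 = 0  t=0,i=7
  ..##. -> #   bit 6 = 1  t=1,i=16
  ..#.# -> #   bit 5 = 1  t=4,i=7
  ..#.. -> .   bit 4 = 0  t=1,i=8
  ...## -> .   bit 3 = 0  t=0,i=6
  ...#. -> .   bit 2 = 0  t=1,i=7
  ....# -> .   bit 1 = 0  t=0,i=5
  ..... -> .   bit 0 = 0  t=0,i=3
  bits 00010010111000011111001101100000 = 316797792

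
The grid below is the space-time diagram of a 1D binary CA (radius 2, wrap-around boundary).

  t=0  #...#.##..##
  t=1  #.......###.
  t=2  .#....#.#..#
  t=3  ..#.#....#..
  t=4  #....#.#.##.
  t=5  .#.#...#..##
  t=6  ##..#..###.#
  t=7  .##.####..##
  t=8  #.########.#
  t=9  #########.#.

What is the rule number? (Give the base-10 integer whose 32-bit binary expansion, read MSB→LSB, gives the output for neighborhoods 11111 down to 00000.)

3735593874

  nb #####: next=#  (t=8,i=4, bit31=1)
  nb ####.: next=#  (t=7,i=6, bit30=1)
  nb ###.#: next=.  (t=1,i=10, bit29=0)
  nb ###..: next=#  (t=0,i=0, bit28=1)
  nb ##.##: next=#  (t=6,i=10, bit27=1)
  nb ##.#.: next=#  (t=1,i=11, bit26=1)
  nb ##..#: next=#  (t=0,i=8, bit25=1)
  nb ##...: next=.  (t=0,i=1, bit24=0)
  nb #.###: next=#  (t=6,i=11, bit23=1)
  nb #.##.: next=.  (t=0,i=6, bit22=0)
  nb #.#.#: next=#  (t=4,i=7, bit21=1)
  nb #.#..: next=.  (t=1,i=0, bit20=0)
  nb #..##: next=#  (t=0,i=9, bit19=1)
  nb #..#.: next=.  (t=2,i=10, bit18=0)
  nb #...#: next=.  (t=0,i=2, bit17=0)
  nb #....: next=.  (t=1,i=2, bit16=0)
  nb .####: next=#  (t=7,i=5, bit15=1)
  nb .###.: next=.  (t=0,i=11, bit14=0)
  nb .##.#: next=#  (t=4,i=10, bit13=1)
  nb .##..: next=.  (t=0,i=7, bit12=0)
  nb .#.##: next=.  (t=0,i=5, bit11=0)
  nb .#.#.: next=.  (t=2,i=0, bit10=0)
  nb .#..#: next=#  (t=2,i=9, bit9=1)
  nb .#...: next=#  (t=1,i=1, bit8=1)
  nb ..###: next=#  (t=0,i=10, bit7=1)
  nb ..##.: next=.  (t=5,i=10, bit6=0)
  nb ..#.#: next=.  (t=0,i=4, bit5=0)
  nb ..#..: next=#  (t=3,i=9, bit4=1)
  nb ...##: next=.  (t=1,i=7, bit3=0)
  nb ...#.: next=.  (t=0,i=3, bit2=0)
  nb ....#: next=#  (t=1,i=6, bit1=1)
  nb .....: next=.  (t=1,i=3, bit0=0)
  bits 11011110101010001010001110010010 = 3735593874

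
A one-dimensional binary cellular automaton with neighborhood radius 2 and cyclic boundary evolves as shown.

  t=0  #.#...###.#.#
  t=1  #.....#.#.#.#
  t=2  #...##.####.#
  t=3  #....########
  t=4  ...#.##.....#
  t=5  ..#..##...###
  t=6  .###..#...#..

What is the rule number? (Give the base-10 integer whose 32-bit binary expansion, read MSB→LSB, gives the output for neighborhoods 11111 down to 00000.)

1759819414

  [31] ##### => .  t=3,i=7
  [30] ####. => #  t=2,i=9
  [29] ###.# => #  t=0,i=8
  [28] ###.. => .  t=3,i=0
  [27] ##.## => #  t=2,i=6
  [26] ##.#. => .  t=0,i=1
  [25] ##..# => .  t=5,i=0
  [24] ##... => .  t=1,i=1
  [23] #.### => #  t=2,i=7
  [22] #.##. => #  t=0,i=12
  [21] #.#.# => #  t=0,i=10
  [20] #.#.. => .  t=0,i=2
  [19] #..## => .  t=5,i=4
  [18] #..#. => #  t=5,i=1
  [17] #...# => .  t=0,i=4
  [16] #.... => .  t=1,i=2
  [15] .#### => #  t=2,i=8
  [14] .###. => .  t=0,i=7
  [13] .##.# => #  t=0,i=0
  [12] .##.. => #  t=1,i=0
  [11] .#.## => .  t=0,i=11
  [10] .#.#. => #  t=1,i=7
  [9] .#..# => #  t=5,i=3
  [8] .#... => .  t=0,i=3
  [7] ..### => #  t=0,i=6
  [6] ..##. => .  t=2,i=4
  [5] ..#.# => .  t=1,i=6
  [4] ..#.. => #  t=4,i=12
  [3] ...## => .  t=0,i=5
  [2] ...#. => #  t=1,i=5
  [1] ....# => #  t=1,i=4
  [0] ..... => .  t=1,i=3
  bits 01101000111001001011011010010110 = 1759819414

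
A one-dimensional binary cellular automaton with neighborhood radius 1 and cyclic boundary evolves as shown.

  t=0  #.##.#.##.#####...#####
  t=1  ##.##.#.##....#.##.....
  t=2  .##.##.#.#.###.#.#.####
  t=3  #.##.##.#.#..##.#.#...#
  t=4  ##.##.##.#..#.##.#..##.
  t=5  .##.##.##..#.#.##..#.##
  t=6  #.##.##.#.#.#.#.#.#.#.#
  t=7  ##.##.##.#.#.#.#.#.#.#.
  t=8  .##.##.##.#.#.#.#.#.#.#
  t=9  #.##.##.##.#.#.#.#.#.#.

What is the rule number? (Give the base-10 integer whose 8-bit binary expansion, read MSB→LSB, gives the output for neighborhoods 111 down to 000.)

99

  [7] ### => .  t=0,i=11
  [6] ##. => #  t=0,i=0
  [5] #.# => #  t=0,i=1
  [4] #.. => .  t=0,i=15
  [3] .## => .  t=0,i=2
  [2] .#. => .  t=0,i=5
  [1] ..# => #  t=0,i=17
  [0] ... => #  t=0,i=16
  bits 01100011 = 99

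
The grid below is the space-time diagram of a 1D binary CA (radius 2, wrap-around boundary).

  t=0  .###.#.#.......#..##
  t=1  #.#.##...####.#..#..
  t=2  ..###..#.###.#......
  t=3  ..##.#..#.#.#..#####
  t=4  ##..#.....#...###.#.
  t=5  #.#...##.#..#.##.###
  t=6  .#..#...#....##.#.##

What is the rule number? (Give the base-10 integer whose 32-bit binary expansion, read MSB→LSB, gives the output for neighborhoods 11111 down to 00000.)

1315686533

  #####|.  b31=0 t=3,i=17
  ####.|#  b30=1 t=1,i=11
  ###.#|.  b29=0 t=0,i=3
  ###..|.  b28=0 t=2,i=4
  ##.##|#  b27=1 t=0,i=0
  ##.#.|#  b26=1 t=0,i=4
  ##..#|#  b25=1 t=2,i=5
  ##...|.  b24=0 t=1,i=6
  #.###|.  b23=0 t=0,i=1
  #.##.|#  b22=1 t=1,i=4
  #.#.#|#  b21=1 t=0,i=5
  #.#..|.  b20=0 t=0,i=7
  #..##|#  b19=1 t=0,i=17
  #..#.|.  b18=0 t=1,i=16
  #...#|#  b17=1 t=1,i=7
  #....|#  b16=1 t=0,i=9
  .####|#  b15=1 t=1,i=10
  .###.|#  b14=1 t=0,i=2
  .##.#|.  b13=0 t=0,i=19
  .##..|.  b12=0 t=1,i=5
  .#.##|#  b11=1 t=1,i=3
  .#.#.|.  b10=0 t=0,i=6
  .#..#|.  b9=0 t=0,i=16
  .#...|.  b8=0 t=0,i=8
  ..###|#  b7=1 t=1,i=9
  ..##.|.  b6=0 t=0,i=18
  ..#.#|.  b5=0 t=1,i=0
  ..#..|.  b4=0 t=0,i=15
  ...##|.  b3=0 t=1,i=8
  ...#.|#  b2=1 t=0,i=14
  ....#|.  b1=0 t=0,i=13
  .....|#  b0=1 t=0,i=10
  bits 01001110011010111100100010000101 = 1315686533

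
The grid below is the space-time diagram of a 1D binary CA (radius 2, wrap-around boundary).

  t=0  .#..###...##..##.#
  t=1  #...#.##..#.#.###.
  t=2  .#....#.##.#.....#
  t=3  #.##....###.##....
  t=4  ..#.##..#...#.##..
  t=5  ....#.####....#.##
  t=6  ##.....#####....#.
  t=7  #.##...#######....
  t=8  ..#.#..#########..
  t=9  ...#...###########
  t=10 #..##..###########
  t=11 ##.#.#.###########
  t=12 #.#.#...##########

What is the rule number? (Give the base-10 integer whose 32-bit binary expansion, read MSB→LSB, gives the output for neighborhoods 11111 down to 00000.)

3611665872

  [31] ##### => #  t=6,i=9
  [30] ####. => #  t=5,i=8
  [29] ###.# => .  t=1,i=16
  [28] ###.. => #  t=0,i=6
  [27] ##.## => .  t=3,i=11
  [26] ##.#. => #  t=0,i=16
  [25] ##..# => #  t=0,i=12
  [24] ##... => #  t=0,i=7
  [23] #.### => .  t=1,i=14
  [22] #.##. => #  t=1,i=6
  [21] #.#.# => .  t=0,i=17
  [20] #.#.. => .  t=0,i=1
  [19] #..## => .  t=0,i=3
  [18] #..#. => #  t=1,i=9
  [17] #...# => .  t=0,i=8
  [16] #.... => #  t=2,i=3
  [15] .#### => #  t=5,i=7
  [14] .###. => .  t=0,i=5
  [13] .##.# => #  t=0,i=15
  [12] .##.. => .  t=0,i=11
  [11] .#.## => .  t=1,i=5
  [10] .#.#. => #  t=0,i=0
  [9] .#..# => .  t=0,i=2
  [8] .#... => #  t=1,i=1
  [7] ..### => #  t=0,i=4
  [6] ..##. => #  t=0,i=10
  [5] ..#.# => .  t=1,i=4
  [4] ..#.. => #  t=4,i=8
  [3] ...## => .  t=0,i=9
  [2] ...#. => .  t=1,i=3
  [1] ....# => .  t=2,i=4
  [0] ..... => .  t=2,i=14
  bits 11010111010001011010010111010000 = 3611665872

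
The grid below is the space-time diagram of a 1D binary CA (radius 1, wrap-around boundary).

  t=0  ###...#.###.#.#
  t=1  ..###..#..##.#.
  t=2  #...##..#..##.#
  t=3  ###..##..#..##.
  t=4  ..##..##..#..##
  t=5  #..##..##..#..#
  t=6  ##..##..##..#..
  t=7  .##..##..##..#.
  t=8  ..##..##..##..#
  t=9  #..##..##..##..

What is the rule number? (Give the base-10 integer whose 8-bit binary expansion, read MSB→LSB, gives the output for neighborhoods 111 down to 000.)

  [7] ### => .  t=0,i=0
  [6] ##. => #  t=0,i=2
  [5] #.# => #  t=0,i=7
  [4] #.. => #  t=0,i=3
  [3] .## => .  t=0,i=8
  [2] .#. => .  t=0,i=6
  [1] ..# => .  t=0,i=5
  [0] ... => #  t=0,i=4
  bits 01110001 = 113

113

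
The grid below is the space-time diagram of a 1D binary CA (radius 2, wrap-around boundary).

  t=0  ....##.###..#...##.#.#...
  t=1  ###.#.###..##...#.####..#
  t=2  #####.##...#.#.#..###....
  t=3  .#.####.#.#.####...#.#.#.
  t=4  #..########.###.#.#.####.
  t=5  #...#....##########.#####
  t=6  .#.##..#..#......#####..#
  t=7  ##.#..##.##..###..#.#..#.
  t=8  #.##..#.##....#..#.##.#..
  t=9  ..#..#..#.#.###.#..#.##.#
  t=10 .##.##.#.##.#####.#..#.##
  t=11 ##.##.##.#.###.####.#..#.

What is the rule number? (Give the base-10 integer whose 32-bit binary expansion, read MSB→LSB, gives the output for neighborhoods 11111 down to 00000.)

1844757591

  [31] ##### => .  t=2,i=2
  [30] ####. => #  t=1,i=1
  [29] ###.# => #  t=1,i=2
  [28] ###.. => .  t=0,i=9
  [27] ##.## => #  t=0,i=6
  [26] ##.#. => #  t=0,i=18
  [25] ##..# => .  t=0,i=10
  [24] ##... => #  t=1,i=13
  [23] #.### => #  t=0,i=7
  [22] #.##. => #  t=2,i=6
  [21] #.#.# => #  t=0,i=19
  [20] #.#.. => #  t=0,i=21
  [19] #..## => .  t=1,i=10
  [18] #..#. => #  t=0,i=11
  [17] #...# => .  t=0,i=14
  [16] #.... => .  t=0,i=23
  [15] .#### => #  t=1,i=0
  [14] .###. => #  t=0,i=8
  [13] .##.# => .  t=0,i=5
  [12] .##.. => .  t=1,i=12
  [11] .#.## => .  t=1,i=5
  [10] .#.#. => #  t=0,i=20
  [9] .#..# => .  t=2,i=16
  [8] .#... => .  t=0,i=13
  [7] ..### => .  t=1,i=24
  [6] ..##. => #  t=0,i=4
  [5] ..#.# => .  t=1,i=16
  [4] ..#.. => #  t=0,i=12
  [3] ...## => .  t=0,i=3
  [2] ...#. => #  t=1,i=15
  [1] ....# => #  t=0,i=2
  [0] ..... => #  t=0,i=0
  bits 01101101111101001100010001010111 = 1844757591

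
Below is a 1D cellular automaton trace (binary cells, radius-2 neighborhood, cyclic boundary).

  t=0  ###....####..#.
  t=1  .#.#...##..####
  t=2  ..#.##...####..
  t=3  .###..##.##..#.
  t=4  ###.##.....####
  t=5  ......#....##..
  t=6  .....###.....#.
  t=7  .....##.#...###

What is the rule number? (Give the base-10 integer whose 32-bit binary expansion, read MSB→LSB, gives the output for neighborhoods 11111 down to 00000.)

51302324

  #####|.  b31=0 t=4,i=0
  ####.|.  b30=0 t=0,i=9
  ###.#|.  b29=0 t=1,i=14
  ###..|.  b28=0 t=0,i=2
  ##.##|.  b27=0 t=3,i=8
  ##.#.|.  b26=0 t=1,i=0
  ##..#|#  b25=1 t=0,i=11
  ##...|#  b24=1 t=0,i=3
  #.###|.  b23=0 t=0,i=0
  #.##.|.  b22=0 t=2,i=4
  #.#.#|.  b21=0 t=1,i=1
  #.#..|.  b20=0 t=1,i=3
  #..##|#  b19=1 t=1,i=10
  #..#.|#  b18=1 t=0,i=12
  #...#|#  b17=1 t=1,i=5
  #....|.  b16=0 t=0,i=4
  .####|#  b15=1 t=0,i=8
  .###.|#  b14=1 t=0,i=1
  .##.#|.  b13=0 t=3,i=7
  .##..|.  b12=0 t=1,i=8
  .#.##|#  b11=1 t=0,i=14
  .#.#.|#  b10=1 t=1,i=2
  .#..#|#  b9=1 t=3,i=14
  .#...|#  b8=1 t=1,i=4
  ..###|#  b7=1 t=0,i=7
  ..##.|.  b6=0 t=1,i=7
  ..#.#|#  b5=1 t=0,i=13
  ..#..|#  b4=1 t=3,i=13
  ...##|.  b3=0 t=0,i=6
  ...#.|#  b2=1 t=2,i=1
  ....#|.  b1=0 t=0,i=5
  .....|.  b0=0 t=4,i=8
  bits 00000011000011101100111110110100 = 51302324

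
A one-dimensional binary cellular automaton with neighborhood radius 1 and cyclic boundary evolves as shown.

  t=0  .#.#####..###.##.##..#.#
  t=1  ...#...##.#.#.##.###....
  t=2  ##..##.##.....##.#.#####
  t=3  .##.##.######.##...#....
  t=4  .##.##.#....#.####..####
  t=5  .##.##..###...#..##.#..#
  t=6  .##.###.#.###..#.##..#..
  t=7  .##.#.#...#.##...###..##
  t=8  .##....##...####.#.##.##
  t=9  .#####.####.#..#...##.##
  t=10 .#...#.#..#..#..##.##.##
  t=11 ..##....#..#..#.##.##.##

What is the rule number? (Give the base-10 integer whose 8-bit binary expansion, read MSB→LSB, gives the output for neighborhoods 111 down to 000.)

89

  ###|.  b7=0 t=0,i=4
  ##.|#  b6=1 t=0,i=7
  #.#|.  b5=0 t=0,i=0
  #..|#  b4=1 t=0,i=8
  .##|#  b3=1 t=0,i=3
  .#.|.  b2=0 t=0,i=1
  ..#|.  b1=0 t=0,i=9
  ...|#  b0=1 t=1,i=0
  bits 01011001 = 89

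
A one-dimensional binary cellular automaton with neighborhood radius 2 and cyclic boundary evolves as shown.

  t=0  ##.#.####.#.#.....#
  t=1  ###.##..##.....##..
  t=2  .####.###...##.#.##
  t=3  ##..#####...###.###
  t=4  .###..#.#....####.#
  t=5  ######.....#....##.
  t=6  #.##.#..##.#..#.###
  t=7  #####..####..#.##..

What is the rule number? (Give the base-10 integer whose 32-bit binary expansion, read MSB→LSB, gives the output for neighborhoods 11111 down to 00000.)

3201067091

  [31] ##### => #  t=3,i=6
  [30] ####. => .  t=0,i=7
  [29] ###.# => #  t=0,i=1
  [28] ###.. => #  t=2,i=8
  [27] ##.## => #  t=1,i=3
  [26] ##.#. => #  t=0,i=2
  [25] ##..# => #  t=1,i=6
  [24] ##... => .  t=1,i=10
  [23] #.### => #  t=0,i=5
  [22] #.##. => #  t=1,i=4
  [21] #.#.# => .  t=0,i=3
  [20] #.#.. => .  t=0,i=12
  [19] #..## => #  t=1,i=7
  [18] #..#. => #  t=4,i=5
  [17] #...# => .  t=2,i=10
  [16] #.... => .  t=0,i=14
  [15] .#### => .  t=0,i=6
  [14] .###. => #  t=0,i=0
  [13] .##.# => #  t=2,i=13
  [12] .##.. => .  t=1,i=5
  [11] .#.## => #  t=0,i=4
  [10] .#.#. => .  t=0,i=11
  [9] .#..# => .  t=6,i=6
  [8] .#... => .  t=0,i=13
  [7] ..### => .  t=0,i=18
  [6] ..##. => #  t=1,i=8
  [5] ..#.# => .  t=4,i=6
  [4] ..#.. => #  t=5,i=11
  [3] ...## => .  t=0,i=17
  [2] ...#. => .  t=5,i=10
  [1] ....# => #  t=0,i=16
  [0] ..... => #  t=0,i=15
  bits 10111110110011000110100001010011 = 3201067091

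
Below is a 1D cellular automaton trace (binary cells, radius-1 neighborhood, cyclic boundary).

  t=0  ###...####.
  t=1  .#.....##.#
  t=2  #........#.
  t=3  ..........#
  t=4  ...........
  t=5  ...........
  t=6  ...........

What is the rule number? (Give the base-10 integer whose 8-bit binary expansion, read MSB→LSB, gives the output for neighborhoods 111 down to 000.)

160

  ###|#  b7=1 t=0,i=1
  ##.|.  b6=0 t=0,i=2
  #.#|#  b5=1 t=0,i=10
  #..|.  b4=0 t=0,i=3
  .##|.  b3=0 t=0,i=0
  .#.|.  b2=0 t=1,i=1
  ..#|.  b1=0 t=0,i=5
  ...|.  b0=0 t=0,i=4
  bits 10100000 = 160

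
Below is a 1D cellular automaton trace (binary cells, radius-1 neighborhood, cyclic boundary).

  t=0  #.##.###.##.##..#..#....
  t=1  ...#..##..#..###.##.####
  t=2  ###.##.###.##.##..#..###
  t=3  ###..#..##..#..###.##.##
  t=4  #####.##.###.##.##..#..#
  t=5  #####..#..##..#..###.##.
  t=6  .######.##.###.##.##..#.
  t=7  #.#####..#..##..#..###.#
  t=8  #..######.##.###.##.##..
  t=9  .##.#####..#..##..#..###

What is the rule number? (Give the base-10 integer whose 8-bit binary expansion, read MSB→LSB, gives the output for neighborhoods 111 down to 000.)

211

  nb ###: next=#  (t=0,i=6, bit7=1)
  nb ##.: next=#  (t=0,i=3, bit6=1)
  nb #.#: next=.  (t=0,i=1, bit5=0)
  nb #..: next=#  (t=0,i=14, bit4=1)
  nb .##: next=.  (t=0,i=2, bit3=0)
  nb .#.: next=.  (t=0,i=0, bit2=0)
  nb ..#: next=#  (t=0,i=15, bit1=1)
  nb ...: next=#  (t=0,i=21, bit0=1)
  bits 11010011 = 211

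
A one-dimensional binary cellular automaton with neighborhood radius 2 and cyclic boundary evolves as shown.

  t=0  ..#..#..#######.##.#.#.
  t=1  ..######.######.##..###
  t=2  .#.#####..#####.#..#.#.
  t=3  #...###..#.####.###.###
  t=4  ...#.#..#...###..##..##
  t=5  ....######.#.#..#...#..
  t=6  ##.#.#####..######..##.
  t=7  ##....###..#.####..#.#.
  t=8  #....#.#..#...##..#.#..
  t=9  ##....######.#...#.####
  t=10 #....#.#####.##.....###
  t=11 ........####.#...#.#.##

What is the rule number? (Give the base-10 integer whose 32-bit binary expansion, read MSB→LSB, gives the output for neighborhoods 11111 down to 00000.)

  ##### -> #   bit 31 = 1  t=0,i=10
  ####. -> #   bit 30 = 1  t=0,i=13
  ###.# -> #   bit 29 = 1  t=0,i=14
  ###.. -> .   bit 28 = 0  t=1,i=22
  ##.## -> .   bit 27 = 0  t=0,i=15
  ##.#. -> .   bit 26 = 0  t=0,i=18
  ##..# -> .   bit 25 = 0  t=1,i=0
  ##... -> .   bit 24 = 0  t=3,i=1
  #.### -> .   bit 23 = 0  t=1,i=9
  #.##. -> #   bit 22 = 1  t=0,i=16
  #.#.# -> .   bit 21 = 0  t=0,i=19
  #.#.. -> #   bit 20 = 1  t=0,i=21
  #..## -> #   bit 19 = 1  t=0,i=7
  #..#. -> #   bit 18 = 1  t=0,i=4
  #...# -> .   bit 17 = 0  t=0,i=0
  #.... -> .   bit 16 = 0  t=5,i=22
  .#### -> #   bit 15 = 1  t=0,i=9
  .###. -> #   bit 14 = 1  t=1,i=21
  .##.# -> #   bit 13 = 1  t=0,i=17
  .##.. -> .   bit 12 = 0  t=1,i=17
  .#.## -> .   bit 11 = 0  t=2,i=2
  .#.#. -> #   bit 10 = 1  t=0,i=20
  .#..# -> #   bit 9 = 1  t=0,i=3
  .#... -> #   bit 8 = 1  t=0,i=22
  ..### -> .   bit 7 = 0  t=0,i=8
  ..##. -> .   bit 6 = 0  t=4,i=17
  ..#.# -> .   bit 5 = 0  t=2,i=1
  ..#.. -> #   bit 4 = 1  t=0,i=2
  ...## -> #   bit 3 = 1  t=3,i=3
  ...#. -> .   bit 2 = 0  t=0,i=1
  ....# -> .   bit 1 = 0  t=5,i=2
  ..... -> #   bit 0 = 1  t=5,i=0
  bits 11100000010111001110011100011001 = 3764184857

3764184857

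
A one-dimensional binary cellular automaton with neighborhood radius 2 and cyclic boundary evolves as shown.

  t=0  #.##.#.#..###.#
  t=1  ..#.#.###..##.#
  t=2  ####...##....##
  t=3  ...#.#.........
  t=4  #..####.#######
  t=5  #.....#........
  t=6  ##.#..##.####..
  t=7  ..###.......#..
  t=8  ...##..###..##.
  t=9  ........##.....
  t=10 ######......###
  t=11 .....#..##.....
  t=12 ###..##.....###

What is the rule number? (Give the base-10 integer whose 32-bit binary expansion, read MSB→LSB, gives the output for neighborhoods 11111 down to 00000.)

  #####|.  b31=0 t=2,i=0
  ####.|.  b30=0 t=2,i=2
  ###.#|#  b29=1 t=0,i=12
  ###..|#  b28=1 t=1,i=8
  ##.##|.  b27=0 t=0,i=1
  ##.#.|#  b26=1 t=0,i=4
  ##..#|.  b25=0 t=1,i=9
  ##...|.  b24=0 t=2,i=4
  #.###|.  b23=0 t=1,i=6
  #.##.|#  b22=1 t=0,i=2
  #.#.#|.  b21=0 t=0,i=5
  #.#..|#  b20=1 t=0,i=7
  #..##|.  b19=0 t=0,i=9
  #..#.|#  b18=1 t=1,i=1
  #...#|#  b17=1 t=2,i=5
  #....|.  b16=0 t=2,i=10
  .####|.  b15=0 t=2,i=14
  .###.|#  b14=1 t=0,i=11
  .##.#|.  b13=0 t=0,i=0
  .##..|.  b12=0 t=2,i=8
  .#.##|.  b11=0 t=1,i=5
  .#.#.|#  b10=1 t=0,i=6
  .#..#|#  b9=1 t=0,i=8
  .#...|#  b8=1 t=3,i=6
  ..###|.  b7=0 t=0,i=10
  ..##.|.  b6=0 t=1,i=11
  ..#.#|#  b5=1 t=1,i=2
  ..#..|#  b4=1 t=5,i=0
  ...##|.  b3=0 t=2,i=6
  ...#.|.  b2=0 t=3,i=2
  ....#|.  b1=0 t=2,i=11
  .....|#  b0=1 t=3,i=0
  bits 00110100010101100100011100110001 = 878069553

878069553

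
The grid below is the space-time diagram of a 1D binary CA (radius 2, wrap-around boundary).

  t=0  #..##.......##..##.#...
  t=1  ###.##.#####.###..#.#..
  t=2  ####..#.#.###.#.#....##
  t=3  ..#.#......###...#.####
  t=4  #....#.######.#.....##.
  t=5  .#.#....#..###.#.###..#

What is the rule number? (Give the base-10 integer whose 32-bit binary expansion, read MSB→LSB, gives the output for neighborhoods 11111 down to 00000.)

1862849435

  nb #####: next=.  (t=1,i=9, bit31=0)
  nb ####.: next=#  (t=1,i=10, bit30=1)
  nb ###.#: next=#  (t=1,i=2, bit29=1)
  nb ###..: next=.  (t=1,i=15, bit28=0)
  nb ##.##: next=#  (t=1,i=3, bit27=1)
  nb ##.#.: next=#  (t=0,i=18, bit26=1)
  nb ##..#: next=#  (t=0,i=14, bit25=1)
  nb ##...: next=#  (t=0,i=5, bit24=1)
  nb #.###: next=.  (t=1,i=7, bit23=0)
  nb #.##.: next=.  (t=1,i=4, bit22=0)
  nb #.#.#: next=.  (t=2,i=8, bit21=0)
  nb #.#..: next=.  (t=0,i=19, bit20=0)
  nb #..##: next=#  (t=0,i=2, bit19=1)
  nb #..#.: next=.  (t=1,i=17, bit18=0)
  nb #...#: next=.  (t=0,i=21, bit17=0)
  nb #....: next=.  (t=0,i=6, bit16=0)
  nb .####: next=#  (t=1,i=8, bit15=1)
  nb .###.: next=#  (t=1,i=1, bit14=1)
  nb .##.#: next=.  (t=0,i=17, bit13=0)
  nb .##..: next=#  (t=0,i=4, bit12=1)
  nb .#.##: next=.  (t=2,i=9, bit11=0)
  nb .#.#.: next=.  (t=1,i=19, bit10=0)
  nb .#..#: next=#  (t=0,i=1, bit9=1)
  nb .#...: next=#  (t=0,i=20, bit8=1)
  nb ..###: next=#  (t=1,i=0, bit7=1)
  nb ..##.: next=.  (t=0,i=3, bit6=0)
  nb ..#.#: next=.  (t=1,i=18, bit5=0)
  nb ..#..: next=#  (t=0,i=0, bit4=1)
  nb ...##: next=#  (t=0,i=11, bit3=1)
  nb ...#.: next=.  (t=0,i=22, bit2=0)
  nb ....#: next=#  (t=0,i=10, bit1=1)
  nb .....: next=#  (t=0,i=7, bit0=1)
  bits 01101111000010001101001110011011 = 1862849435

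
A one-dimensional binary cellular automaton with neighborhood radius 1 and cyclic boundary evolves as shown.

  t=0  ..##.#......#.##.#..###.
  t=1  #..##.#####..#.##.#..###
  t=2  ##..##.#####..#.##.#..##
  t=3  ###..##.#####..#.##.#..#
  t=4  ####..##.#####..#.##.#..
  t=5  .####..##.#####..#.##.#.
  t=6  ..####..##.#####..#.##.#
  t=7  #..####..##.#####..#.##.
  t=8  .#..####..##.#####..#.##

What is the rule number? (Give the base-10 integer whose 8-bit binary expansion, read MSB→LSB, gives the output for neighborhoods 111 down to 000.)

  ###|#  b7=1 t=0,i=21
  ##.|#  b6=1 t=0,i=3
  #.#|#  b5=1 t=0,i=4
  #..|#  b4=1 t=0,i=6
  .##|.  b3=0 t=0,i=2
  .#.|.  b2=0 t=0,i=5
  ..#|.  b1=0 t=0,i=1
  ...|#  b0=1 t=0,i=0
  bits 11110001 = 241

241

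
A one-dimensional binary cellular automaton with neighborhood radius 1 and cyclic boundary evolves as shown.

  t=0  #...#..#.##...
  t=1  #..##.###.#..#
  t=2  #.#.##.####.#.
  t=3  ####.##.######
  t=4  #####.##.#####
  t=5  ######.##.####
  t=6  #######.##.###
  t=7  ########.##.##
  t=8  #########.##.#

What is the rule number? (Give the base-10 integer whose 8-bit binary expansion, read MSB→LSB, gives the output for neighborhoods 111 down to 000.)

230

  [7] ### => #  t=1,i=7
  [6] ##. => #  t=0,i=10
  [5] #.# => #  t=0,i=8
  [4] #.. => .  t=0,i=1
  [3] .## => .  t=0,i=9
  [2] .#. => #  t=0,i=0
  [1] ..# => #  t=0,i=3
  [0] ... => .  t=0,i=2
  bits 11100110 = 230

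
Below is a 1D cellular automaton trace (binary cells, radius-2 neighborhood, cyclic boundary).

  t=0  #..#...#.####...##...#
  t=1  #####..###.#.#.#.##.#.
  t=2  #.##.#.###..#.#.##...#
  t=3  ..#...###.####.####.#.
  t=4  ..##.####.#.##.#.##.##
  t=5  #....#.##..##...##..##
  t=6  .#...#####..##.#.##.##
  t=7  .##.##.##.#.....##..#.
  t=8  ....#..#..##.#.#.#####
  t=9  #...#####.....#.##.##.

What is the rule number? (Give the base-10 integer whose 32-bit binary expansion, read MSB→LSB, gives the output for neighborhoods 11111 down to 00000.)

3822346169

  #####|#  b31=1 t=1,i=2
  ####.|#  b30=1 t=0,i=11
  ###.#|#  b29=1 t=1,i=9
  ###..|.  b28=0 t=0,i=12
  ##.##|.  b27=0 t=2,i=1
  ##.#.|.  b26=0 t=1,i=10
  ##..#|#  b25=1 t=0,i=1
  ##...|#  b24=1 t=0,i=13
  #.###|#  b23=1 t=0,i=9
  #.##.|#  b22=1 t=1,i=17
  #.#.#|.  b21=0 t=1,i=11
  #.#..|#  b20=1 t=3,i=20
  #..##|.  b19=0 t=1,i=6
  #..#.|#  b18=1 t=0,i=2
  #...#|.  b17=0 t=0,i=5
  #....|.  b16=0 t=5,i=2
  .####|.  b15=0 t=0,i=10
  .###.|#  b14=1 t=1,i=8
  .##.#|.  b13=0 t=1,i=18
  .##..|#  b12=1 t=0,i=0
  .#.##|#  b11=1 t=0,i=8
  .#.#.|#  b10=1 t=1,i=12
  .#..#|#  b9=1 t=7,i=21
  .#...|#  b8=1 t=0,i=4
  ..###|#  b7=1 t=1,i=7
  ..##.|.  b6=0 t=0,i=16
  ..#.#|#  b5=1 t=0,i=7
  ..#..|#  b4=1 t=0,i=3
  ...##|#  b3=1 t=0,i=15
  ...#.|.  b2=0 t=0,i=6
  ....#|.  b1=0 t=5,i=3
  .....|#  b0=1 t=7,i=13
  bits 11100011110101000101111110111001 = 3822346169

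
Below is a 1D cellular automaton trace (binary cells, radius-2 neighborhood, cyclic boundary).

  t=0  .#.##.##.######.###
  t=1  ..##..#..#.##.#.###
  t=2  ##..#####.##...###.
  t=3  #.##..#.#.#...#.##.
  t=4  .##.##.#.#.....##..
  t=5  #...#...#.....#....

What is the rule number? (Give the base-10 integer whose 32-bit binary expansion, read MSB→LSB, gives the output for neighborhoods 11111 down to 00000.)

  ##### -> #   bit 31 = 1  t=0,i=11
  ####. -> .   bit 30 = 0  t=0,i=13
  ###.# -> #   bit 29 = 1  t=0,i=14
  ###.. -> .   bit 28 = 0  t=1,i=18
  ##.## -> .   bit 27 = 0  t=0,i=5
  ##.#. -> .   bit 26 = 0  t=0,i=0
  ##..# -> #   bit 25 = 1  t=1,i=0
  ##... -> .   bit 24 = 0  t=2,i=12
  #.### -> #   bit 23 = 1  t=0,i=9
  #.##. -> #   bit 22 = 1  t=0,i=3
  #.#.# -> .   bit 21 = 0  t=0,i=1
  #.#.. -> .   bit 20 = 0  t=3,i=10
  #..## -> #   bit 19 = 1  t=1,i=1
  #..#. -> #   bit 18 = 1  t=1,i=5
  #...# -> .   bit 17 = 0  t=2,i=13
  #.... -> .   bit 16 = 0  t=4,i=11
  .#### -> .   bit 15 = 0  t=0,i=10
  .###. -> #   bit 14 = 1  t=0,i=17
  .##.# -> .   bit 13 = 0  t=0,i=4
  .##.. -> .   bit 12 = 0  t=1,i=3
  .#.## -> #   bit 11 = 1  t=0,i=2
  .#.#. -> #   bit 10 = 1  t=3,i=7
  .#..# -> #   bit 9 = 1  t=1,i=7
  .#... -> .   bit 8 = 0  t=3,i=11
  ..### -> .   bit 7 = 0  t=2,i=4
  ..##. -> .   bit 6 = 0  t=1,i=2
  ..#.# -> .   bit 5 = 0  t=1,i=9
  ..#.. -> #   bit 4 = 1  t=1,i=6
  ...## -> #   bit 3 = 1  t=2,i=14
  ...#. -> .   bit 2 = 0  t=3,i=13
  ....# -> .   bit 1 = 0  t=4,i=13
  ..... -> .   bit 0 = 0  t=4,i=12
  bits 10100010110011000100111000011000 = 2731298328

2731298328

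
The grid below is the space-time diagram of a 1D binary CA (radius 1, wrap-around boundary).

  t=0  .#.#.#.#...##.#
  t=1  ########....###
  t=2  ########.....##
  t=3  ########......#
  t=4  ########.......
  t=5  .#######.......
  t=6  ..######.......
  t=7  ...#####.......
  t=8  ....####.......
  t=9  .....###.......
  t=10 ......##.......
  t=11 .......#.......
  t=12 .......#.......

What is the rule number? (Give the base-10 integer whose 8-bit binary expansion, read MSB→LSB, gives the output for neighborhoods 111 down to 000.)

  nb ###: next=#  (t=1,i=0, bit7=1)
  nb ##.: next=#  (t=0,i=12, bit6=1)
  nb #.#: next=#  (t=0,i=0, bit5=1)
  nb #..: next=.  (t=0,i=8, bit4=0)
  nb .##: next=.  (t=0,i=11, bit3=0)
  nb .#.: next=#  (t=0,i=1, bit2=1)
  nb ..#: next=.  (t=0,i=10, bit1=0)
  nb ...: next=.  (t=0,i=9, bit0=0)
  bits 11100100 = 228

228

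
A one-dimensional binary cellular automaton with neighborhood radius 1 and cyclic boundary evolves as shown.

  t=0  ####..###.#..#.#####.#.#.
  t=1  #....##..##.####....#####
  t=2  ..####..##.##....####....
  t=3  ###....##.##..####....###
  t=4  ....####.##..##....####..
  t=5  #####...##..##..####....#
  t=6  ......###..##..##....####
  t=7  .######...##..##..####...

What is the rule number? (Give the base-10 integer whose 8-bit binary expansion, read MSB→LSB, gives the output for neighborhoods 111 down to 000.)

  [7] ### => .  t=0,i=1
  [6] ##. => .  t=0,i=3
  [5] #.# => #  t=0,i=9
  [4] #.. => .  t=0,i=4
  [3] .## => #  t=0,i=0
  [2] .#. => #  t=0,i=10
  [1] ..# => #  t=0,i=5
  [0] ... => #  t=1,i=2
  bits 00101111 = 47

47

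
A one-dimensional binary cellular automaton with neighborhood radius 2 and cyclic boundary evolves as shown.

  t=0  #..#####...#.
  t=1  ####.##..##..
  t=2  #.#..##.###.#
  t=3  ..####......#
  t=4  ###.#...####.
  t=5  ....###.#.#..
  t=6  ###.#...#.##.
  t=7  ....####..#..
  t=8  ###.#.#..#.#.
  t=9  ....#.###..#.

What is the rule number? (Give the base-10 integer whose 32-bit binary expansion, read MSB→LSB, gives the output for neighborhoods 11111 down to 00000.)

  #####|#  b31=1 t=0,i=5
  ####.|#  b30=1 t=0,i=6
  ###.#|.  b29=0 t=1,i=3
  ###..|.  b28=0 t=0,i=7
  ##.##|.  b27=0 t=1,i=4
  ##.#.|.  b26=0 t=2,i=1
  ##..#|.  b25=0 t=1,i=7
  ##...|.  b24=0 t=0,i=8
  #.###|.  b23=0 t=2,i=8
  #.##.|#  b22=1 t=1,i=5
  #.#.#|#  b21=1 t=5,i=8
  #.#..|#  b20=1 t=0,i=0
  #..##|#  b19=1 t=0,i=2
  #..#.|#  b18=1 t=7,i=9
  #...#|#  b17=1 t=0,i=9
  #....|.  b16=0 t=3,i=7
  .####|.  b15=0 t=0,i=4
  .###.|.  b14=0 t=2,i=9
  .##.#|.  b13=0 t=2,i=0
  .##..|#  b12=1 t=1,i=6
  .#.##|.  b11=0 t=6,i=9
  .#.#.|.  b10=0 t=0,i=12
  .#..#|#  b9=1 t=0,i=1
  .#...|#  b8=1 t=4,i=5
  ..###|#  b7=1 t=0,i=3
  ..##.|#  b6=1 t=1,i=9
  ..#.#|.  b5=0 t=0,i=11
  ..#..|.  b4=0 t=3,i=12
  ...##|.  b3=0 t=4,i=7
  ...#.|#  b2=1 t=0,i=10
  ....#|#  b1=1 t=3,i=10
  .....|#  b0=1 t=3,i=8
  bits 11000000011111100001001111000111 = 3229488071

3229488071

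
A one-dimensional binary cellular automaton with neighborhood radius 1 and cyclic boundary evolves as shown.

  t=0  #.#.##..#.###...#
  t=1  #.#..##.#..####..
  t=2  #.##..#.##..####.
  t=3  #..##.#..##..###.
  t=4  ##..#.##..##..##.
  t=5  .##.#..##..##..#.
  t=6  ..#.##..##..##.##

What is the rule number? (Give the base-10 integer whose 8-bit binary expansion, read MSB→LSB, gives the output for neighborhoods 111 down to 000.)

  ###|#  b7=1 t=0,i=11
  ##.|#  b6=1 t=0,i=0
  #.#|.  b5=0 t=0,i=1
  #..|#  b4=1 t=0,i=6
  .##|.  b3=0 t=0,i=4
  .#.|#  b2=1 t=0,i=2
  ..#|.  b1=0 t=0,i=7
  ...|#  b0=1 t=0,i=14
  bits 11010101 = 213

213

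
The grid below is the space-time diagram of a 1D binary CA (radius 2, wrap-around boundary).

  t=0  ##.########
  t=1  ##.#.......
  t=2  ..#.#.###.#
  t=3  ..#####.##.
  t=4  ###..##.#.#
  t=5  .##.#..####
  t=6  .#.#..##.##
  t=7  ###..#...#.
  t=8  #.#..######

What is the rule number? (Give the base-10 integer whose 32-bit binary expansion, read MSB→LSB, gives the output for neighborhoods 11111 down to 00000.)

1978273213

  ##### -> .   bit 31 = 0  t=0,i=5
  ####. -> #   bit 30 = 1  t=0,i=0
  ###.# -> #   bit 29 = 1  t=0,i=1
  ###.. -> #   bit 28 = 1  t=4,i=2
  ##.## -> .   bit 27 = 0  t=0,i=2
  ##.#. -> #   bit 26 = 1  t=1,i=2
  ##..# -> .   bit 25 = 0  t=4,i=3
  ##... -> #   bit 24 = 1  t=3,i=10
  #.### -> #   bit 23 = 1  t=0,i=3
  #.##. -> #   bit 22 = 1  t=3,i=8
  #.#.# -> #   bit 21 = 1  t=2,i=4
  #.#.. -> .   bit 20 = 0  t=1,i=3
  #..## -> #   bit 19 = 1  t=4,i=4
  #..#. -> .   bit 18 = 0  t=2,i=1
  #...# -> #   bit 17 = 1  t=3,i=0
  #.... -> .   bit 16 = 0  t=1,i=5
  .#### -> .   bit 15 = 0  t=0,i=4
  .###. -> .   bit 14 = 0  t=2,i=7
  .##.# -> .   bit 13 = 0  t=1,i=1
  .##.. -> .   bit 12 = 0  t=3,i=9
  .#.## -> #   bit 11 = 1  t=2,i=5
  .#.#. -> #   bit 10 = 1  t=2,i=3
  .#..# -> .   bit 9 = 0  t=2,i=0
  .#... -> #   bit 8 = 1  t=1,i=4
  ..### -> #   bit 7 = 1  t=3,i=2
  ..##. -> .   bit 6 = 0  t=1,i=0
  ..#.# -> #   bit 5 = 1  t=2,i=2
  ..#.. -> #   bit 4 = 1  t=7,i=5
  ...## -> #   bit 3 = 1  t=1,i=10
  ...#. -> #   bit 2 = 1  t=7,i=8
  ....# -> .   bit 1 = 0  t=1,i=9
  ..... -> #   bit 0 = 1  t=1,i=6
  bits 01110101111010100000110110111101 = 1978273213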